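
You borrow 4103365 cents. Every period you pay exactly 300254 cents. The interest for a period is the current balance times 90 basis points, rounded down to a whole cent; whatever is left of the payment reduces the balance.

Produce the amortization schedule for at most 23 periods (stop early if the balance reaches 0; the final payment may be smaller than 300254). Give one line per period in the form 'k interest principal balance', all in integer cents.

1. interest=⌊4103365·90/10000⌋=36930; principal=300254-36930=263324; balance=4103365-263324=3840041
2. interest=⌊3840041·90/10000⌋=34560; principal=300254-34560=265694; balance=3840041-265694=3574347
3. interest=⌊3574347·90/10000⌋=32169; principal=300254-32169=268085; balance=3574347-268085=3306262
4. interest=⌊3306262·90/10000⌋=29756; principal=300254-29756=270498; balance=3306262-270498=3035764
5. interest=⌊3035764·90/10000⌋=27321; principal=300254-27321=272933; balance=3035764-272933=2762831
6. interest=⌊2762831·90/10000⌋=24865; principal=300254-24865=275389; balance=2762831-275389=2487442
7. interest=⌊2487442·90/10000⌋=22386; principal=300254-22386=277868; balance=2487442-277868=2209574
8. interest=⌊2209574·90/10000⌋=19886; principal=300254-19886=280368; balance=2209574-280368=1929206
9. interest=⌊1929206·90/10000⌋=17362; principal=300254-17362=282892; balance=1929206-282892=1646314
10. interest=⌊1646314·90/10000⌋=14816; principal=300254-14816=285438; balance=1646314-285438=1360876
11. interest=⌊1360876·90/10000⌋=12247; principal=300254-12247=288007; balance=1360876-288007=1072869
12. interest=⌊1072869·90/10000⌋=9655; principal=300254-9655=290599; balance=1072869-290599=782270
13. interest=⌊782270·90/10000⌋=7040; principal=300254-7040=293214; balance=782270-293214=489056
14. interest=⌊489056·90/10000⌋=4401; principal=300254-4401=295853; balance=489056-295853=193203
15. interest=⌊193203·90/10000⌋=1738; principal=min(300254-1738,193203)=193203; balance=193203-193203=0

1 36930 263324 3840041
2 34560 265694 3574347
3 32169 268085 3306262
4 29756 270498 3035764
5 27321 272933 2762831
6 24865 275389 2487442
7 22386 277868 2209574
8 19886 280368 1929206
9 17362 282892 1646314
10 14816 285438 1360876
11 12247 288007 1072869
12 9655 290599 782270
13 7040 293214 489056
14 4401 295853 193203
15 1738 193203 0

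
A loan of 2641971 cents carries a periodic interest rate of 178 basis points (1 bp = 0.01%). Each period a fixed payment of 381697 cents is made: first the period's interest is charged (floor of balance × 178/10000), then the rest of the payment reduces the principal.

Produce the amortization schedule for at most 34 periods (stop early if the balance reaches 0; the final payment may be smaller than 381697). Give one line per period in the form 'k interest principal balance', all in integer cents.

1 47027 334670 2307301
2 41069 340628 1966673
3 35006 346691 1619982
4 28835 352862 1267120
5 22554 359143 907977
6 16161 365536 542441
7 9655 372042 170399
8 3033 170399 0

1. interest=⌊2641971·178/10000⌋=47027; principal=381697-47027=334670; balance=2641971-334670=2307301
2. interest=⌊2307301·178/10000⌋=41069; principal=381697-41069=340628; balance=2307301-340628=1966673
3. interest=⌊1966673·178/10000⌋=35006; principal=381697-35006=346691; balance=1966673-346691=1619982
4. interest=⌊1619982·178/10000⌋=28835; principal=381697-28835=352862; balance=1619982-352862=1267120
5. interest=⌊1267120·178/10000⌋=22554; principal=381697-22554=359143; balance=1267120-359143=907977
6. interest=⌊907977·178/10000⌋=16161; principal=381697-16161=365536; balance=907977-365536=542441
7. interest=⌊542441·178/10000⌋=9655; principal=381697-9655=372042; balance=542441-372042=170399
8. interest=⌊170399·178/10000⌋=3033; principal=min(381697-3033,170399)=170399; balance=170399-170399=0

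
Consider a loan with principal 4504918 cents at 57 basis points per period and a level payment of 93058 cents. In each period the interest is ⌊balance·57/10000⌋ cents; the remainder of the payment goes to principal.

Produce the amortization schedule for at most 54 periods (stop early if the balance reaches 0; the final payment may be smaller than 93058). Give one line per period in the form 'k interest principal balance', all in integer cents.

1. interest=⌊4504918·57/10000⌋=25678; principal=93058-25678=67380; balance=4504918-67380=4437538
2. interest=⌊4437538·57/10000⌋=25293; principal=93058-25293=67765; balance=4437538-67765=4369773
3. interest=⌊4369773·57/10000⌋=24907; principal=93058-24907=68151; balance=4369773-68151=4301622
4. interest=⌊4301622·57/10000⌋=24519; principal=93058-24519=68539; balance=4301622-68539=4233083
5. interest=⌊4233083·57/10000⌋=24128; principal=93058-24128=68930; balance=4233083-68930=4164153
6. interest=⌊4164153·57/10000⌋=23735; principal=93058-23735=69323; balance=4164153-69323=4094830
7. interest=⌊4094830·57/10000⌋=23340; principal=93058-23340=69718; balance=4094830-69718=4025112
8. interest=⌊4025112·57/10000⌋=22943; principal=93058-22943=70115; balance=4025112-70115=3954997
9. interest=⌊3954997·57/10000⌋=22543; principal=93058-22543=70515; balance=3954997-70515=3884482
10. interest=⌊3884482·57/10000⌋=22141; principal=93058-22141=70917; balance=3884482-70917=3813565
11. interest=⌊3813565·57/10000⌋=21737; principal=93058-21737=71321; balance=3813565-71321=3742244
12. interest=⌊3742244·57/10000⌋=21330; principal=93058-21330=71728; balance=3742244-71728=3670516
13. interest=⌊3670516·57/10000⌋=20921; principal=93058-20921=72137; balance=3670516-72137=3598379
14. interest=⌊3598379·57/10000⌋=20510; principal=93058-20510=72548; balance=3598379-72548=3525831
15. interest=⌊3525831·57/10000⌋=20097; principal=93058-20097=72961; balance=3525831-72961=3452870
16. interest=⌊3452870·57/10000⌋=19681; principal=93058-19681=73377; balance=3452870-73377=3379493
17. interest=⌊3379493·57/10000⌋=19263; principal=93058-19263=73795; balance=3379493-73795=3305698
18. interest=⌊3305698·57/10000⌋=18842; principal=93058-18842=74216; balance=3305698-74216=3231482
19. interest=⌊3231482·57/10000⌋=18419; principal=93058-18419=74639; balance=3231482-74639=3156843
20. interest=⌊3156843·57/10000⌋=17994; principal=93058-17994=75064; balance=3156843-75064=3081779
21. interest=⌊3081779·57/10000⌋=17566; principal=93058-17566=75492; balance=3081779-75492=3006287
22. interest=⌊3006287·57/10000⌋=17135; principal=93058-17135=75923; balance=3006287-75923=2930364
23. interest=⌊2930364·57/10000⌋=16703; principal=93058-16703=76355; balance=2930364-76355=2854009
24. interest=⌊2854009·57/10000⌋=16267; principal=93058-16267=76791; balance=2854009-76791=2777218
25. interest=⌊2777218·57/10000⌋=15830; principal=93058-15830=77228; balance=2777218-77228=2699990
26. interest=⌊2699990·57/10000⌋=15389; principal=93058-15389=77669; balance=2699990-77669=2622321
27. interest=⌊2622321·57/10000⌋=14947; principal=93058-14947=78111; balance=2622321-78111=2544210
28. interest=⌊2544210·57/10000⌋=14501; principal=93058-14501=78557; balance=2544210-78557=2465653
29. interest=⌊2465653·57/10000⌋=14054; principal=93058-14054=79004; balance=2465653-79004=2386649
30. interest=⌊2386649·57/10000⌋=13603; principal=93058-13603=79455; balance=2386649-79455=2307194
31. interest=⌊2307194·57/10000⌋=13151; principal=93058-13151=79907; balance=2307194-79907=2227287
32. interest=⌊2227287·57/10000⌋=12695; principal=93058-12695=80363; balance=2227287-80363=2146924
33. interest=⌊2146924·57/10000⌋=12237; principal=93058-12237=80821; balance=2146924-80821=2066103
34. interest=⌊2066103·57/10000⌋=11776; principal=93058-11776=81282; balance=2066103-81282=1984821
35. interest=⌊1984821·57/10000⌋=11313; principal=93058-11313=81745; balance=1984821-81745=1903076
36. interest=⌊1903076·57/10000⌋=10847; principal=93058-10847=82211; balance=1903076-82211=1820865
37. interest=⌊1820865·57/10000⌋=10378; principal=93058-10378=82680; balance=1820865-82680=1738185
38. interest=⌊1738185·57/10000⌋=9907; principal=93058-9907=83151; balance=1738185-83151=1655034
39. interest=⌊1655034·57/10000⌋=9433; principal=93058-9433=83625; balance=1655034-83625=1571409
40. interest=⌊1571409·57/10000⌋=8957; principal=93058-8957=84101; balance=1571409-84101=1487308
41. interest=⌊1487308·57/10000⌋=8477; principal=93058-8477=84581; balance=1487308-84581=1402727
42. interest=⌊1402727·57/10000⌋=7995; principal=93058-7995=85063; balance=1402727-85063=1317664
43. interest=⌊1317664·57/10000⌋=7510; principal=93058-7510=85548; balance=1317664-85548=1232116
44. interest=⌊1232116·57/10000⌋=7023; principal=93058-7023=86035; balance=1232116-86035=1146081
45. interest=⌊1146081·57/10000⌋=6532; principal=93058-6532=86526; balance=1146081-86526=1059555
46. interest=⌊1059555·57/10000⌋=6039; principal=93058-6039=87019; balance=1059555-87019=972536
47. interest=⌊972536·57/10000⌋=5543; principal=93058-5543=87515; balance=972536-87515=885021
48. interest=⌊885021·57/10000⌋=5044; principal=93058-5044=88014; balance=885021-88014=797007
49. interest=⌊797007·57/10000⌋=4542; principal=93058-4542=88516; balance=797007-88516=708491
50. interest=⌊708491·57/10000⌋=4038; principal=93058-4038=89020; balance=708491-89020=619471
51. interest=⌊619471·57/10000⌋=3530; principal=93058-3530=89528; balance=619471-89528=529943
52. interest=⌊529943·57/10000⌋=3020; principal=93058-3020=90038; balance=529943-90038=439905
53. interest=⌊439905·57/10000⌋=2507; principal=93058-2507=90551; balance=439905-90551=349354
54. interest=⌊349354·57/10000⌋=1991; principal=93058-1991=91067; balance=349354-91067=258287

1 25678 67380 4437538
2 25293 67765 4369773
3 24907 68151 4301622
4 24519 68539 4233083
5 24128 68930 4164153
6 23735 69323 4094830
7 23340 69718 4025112
8 22943 70115 3954997
9 22543 70515 3884482
10 22141 70917 3813565
11 21737 71321 3742244
12 21330 71728 3670516
13 20921 72137 3598379
14 20510 72548 3525831
15 20097 72961 3452870
16 19681 73377 3379493
17 19263 73795 3305698
18 18842 74216 3231482
19 18419 74639 3156843
20 17994 75064 3081779
21 17566 75492 3006287
22 17135 75923 2930364
23 16703 76355 2854009
24 16267 76791 2777218
25 15830 77228 2699990
26 15389 77669 2622321
27 14947 78111 2544210
28 14501 78557 2465653
29 14054 79004 2386649
30 13603 79455 2307194
31 13151 79907 2227287
32 12695 80363 2146924
33 12237 80821 2066103
34 11776 81282 1984821
35 11313 81745 1903076
36 10847 82211 1820865
37 10378 82680 1738185
38 9907 83151 1655034
39 9433 83625 1571409
40 8957 84101 1487308
41 8477 84581 1402727
42 7995 85063 1317664
43 7510 85548 1232116
44 7023 86035 1146081
45 6532 86526 1059555
46 6039 87019 972536
47 5543 87515 885021
48 5044 88014 797007
49 4542 88516 708491
50 4038 89020 619471
51 3530 89528 529943
52 3020 90038 439905
53 2507 90551 349354
54 1991 91067 258287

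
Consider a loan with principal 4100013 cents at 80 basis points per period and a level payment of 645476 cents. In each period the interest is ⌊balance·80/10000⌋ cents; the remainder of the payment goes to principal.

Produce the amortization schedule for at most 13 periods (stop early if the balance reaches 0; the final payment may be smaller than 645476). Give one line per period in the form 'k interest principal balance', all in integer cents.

1 32800 612676 3487337
2 27898 617578 2869759
3 22958 622518 2247241
4 17977 627499 1619742
5 12957 632519 987223
6 7897 637579 349644
7 2797 349644 0

1. interest=⌊4100013·80/10000⌋=32800; principal=645476-32800=612676; balance=4100013-612676=3487337
2. interest=⌊3487337·80/10000⌋=27898; principal=645476-27898=617578; balance=3487337-617578=2869759
3. interest=⌊2869759·80/10000⌋=22958; principal=645476-22958=622518; balance=2869759-622518=2247241
4. interest=⌊2247241·80/10000⌋=17977; principal=645476-17977=627499; balance=2247241-627499=1619742
5. interest=⌊1619742·80/10000⌋=12957; principal=645476-12957=632519; balance=1619742-632519=987223
6. interest=⌊987223·80/10000⌋=7897; principal=645476-7897=637579; balance=987223-637579=349644
7. interest=⌊349644·80/10000⌋=2797; principal=min(645476-2797,349644)=349644; balance=349644-349644=0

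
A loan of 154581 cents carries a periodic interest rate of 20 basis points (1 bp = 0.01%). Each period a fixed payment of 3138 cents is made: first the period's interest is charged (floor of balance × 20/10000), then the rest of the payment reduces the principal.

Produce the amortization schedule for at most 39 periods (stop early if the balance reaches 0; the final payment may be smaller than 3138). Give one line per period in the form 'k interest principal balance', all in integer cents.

1 309 2829 151752
2 303 2835 148917
3 297 2841 146076
4 292 2846 143230
5 286 2852 140378
6 280 2858 137520
7 275 2863 134657
8 269 2869 131788
9 263 2875 128913
10 257 2881 126032
11 252 2886 123146
12 246 2892 120254
13 240 2898 117356
14 234 2904 114452
15 228 2910 111542
16 223 2915 108627
17 217 2921 105706
18 211 2927 102779
19 205 2933 99846
20 199 2939 96907
21 193 2945 93962
22 187 2951 91011
23 182 2956 88055
24 176 2962 85093
25 170 2968 82125
26 164 2974 79151
27 158 2980 76171
28 152 2986 73185
29 146 2992 70193
30 140 2998 67195
31 134 3004 64191
32 128 3010 61181
33 122 3016 58165
34 116 3022 55143
35 110 3028 52115
36 104 3034 49081
37 98 3040 46041
38 92 3046 42995
39 85 3053 39942

1. interest=⌊154581·20/10000⌋=309; principal=3138-309=2829; balance=154581-2829=151752
2. interest=⌊151752·20/10000⌋=303; principal=3138-303=2835; balance=151752-2835=148917
3. interest=⌊148917·20/10000⌋=297; principal=3138-297=2841; balance=148917-2841=146076
4. interest=⌊146076·20/10000⌋=292; principal=3138-292=2846; balance=146076-2846=143230
5. interest=⌊143230·20/10000⌋=286; principal=3138-286=2852; balance=143230-2852=140378
6. interest=⌊140378·20/10000⌋=280; principal=3138-280=2858; balance=140378-2858=137520
7. interest=⌊137520·20/10000⌋=275; principal=3138-275=2863; balance=137520-2863=134657
8. interest=⌊134657·20/10000⌋=269; principal=3138-269=2869; balance=134657-2869=131788
9. interest=⌊131788·20/10000⌋=263; principal=3138-263=2875; balance=131788-2875=128913
10. interest=⌊128913·20/10000⌋=257; principal=3138-257=2881; balance=128913-2881=126032
11. interest=⌊126032·20/10000⌋=252; principal=3138-252=2886; balance=126032-2886=123146
12. interest=⌊123146·20/10000⌋=246; principal=3138-246=2892; balance=123146-2892=120254
13. interest=⌊120254·20/10000⌋=240; principal=3138-240=2898; balance=120254-2898=117356
14. interest=⌊117356·20/10000⌋=234; principal=3138-234=2904; balance=117356-2904=114452
15. interest=⌊114452·20/10000⌋=228; principal=3138-228=2910; balance=114452-2910=111542
16. interest=⌊111542·20/10000⌋=223; principal=3138-223=2915; balance=111542-2915=108627
17. interest=⌊108627·20/10000⌋=217; principal=3138-217=2921; balance=108627-2921=105706
18. interest=⌊105706·20/10000⌋=211; principal=3138-211=2927; balance=105706-2927=102779
19. interest=⌊102779·20/10000⌋=205; principal=3138-205=2933; balance=102779-2933=99846
20. interest=⌊99846·20/10000⌋=199; principal=3138-199=2939; balance=99846-2939=96907
21. interest=⌊96907·20/10000⌋=193; principal=3138-193=2945; balance=96907-2945=93962
22. interest=⌊93962·20/10000⌋=187; principal=3138-187=2951; balance=93962-2951=91011
23. interest=⌊91011·20/10000⌋=182; principal=3138-182=2956; balance=91011-2956=88055
24. interest=⌊88055·20/10000⌋=176; principal=3138-176=2962; balance=88055-2962=85093
25. interest=⌊85093·20/10000⌋=170; principal=3138-170=2968; balance=85093-2968=82125
26. interest=⌊82125·20/10000⌋=164; principal=3138-164=2974; balance=82125-2974=79151
27. interest=⌊79151·20/10000⌋=158; principal=3138-158=2980; balance=79151-2980=76171
28. interest=⌊76171·20/10000⌋=152; principal=3138-152=2986; balance=76171-2986=73185
29. interest=⌊73185·20/10000⌋=146; principal=3138-146=2992; balance=73185-2992=70193
30. interest=⌊70193·20/10000⌋=140; principal=3138-140=2998; balance=70193-2998=67195
31. interest=⌊67195·20/10000⌋=134; principal=3138-134=3004; balance=67195-3004=64191
32. interest=⌊64191·20/10000⌋=128; principal=3138-128=3010; balance=64191-3010=61181
33. interest=⌊61181·20/10000⌋=122; principal=3138-122=3016; balance=61181-3016=58165
34. interest=⌊58165·20/10000⌋=116; principal=3138-116=3022; balance=58165-3022=55143
35. interest=⌊55143·20/10000⌋=110; principal=3138-110=3028; balance=55143-3028=52115
36. interest=⌊52115·20/10000⌋=104; principal=3138-104=3034; balance=52115-3034=49081
37. interest=⌊49081·20/10000⌋=98; principal=3138-98=3040; balance=49081-3040=46041
38. interest=⌊46041·20/10000⌋=92; principal=3138-92=3046; balance=46041-3046=42995
39. interest=⌊42995·20/10000⌋=85; principal=3138-85=3053; balance=42995-3053=39942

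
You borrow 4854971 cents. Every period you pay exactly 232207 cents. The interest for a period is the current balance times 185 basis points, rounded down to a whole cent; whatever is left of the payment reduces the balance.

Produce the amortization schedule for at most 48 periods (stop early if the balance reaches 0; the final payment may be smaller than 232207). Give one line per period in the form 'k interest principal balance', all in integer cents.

1. interest=⌊4854971·185/10000⌋=89816; principal=232207-89816=142391; balance=4854971-142391=4712580
2. interest=⌊4712580·185/10000⌋=87182; principal=232207-87182=145025; balance=4712580-145025=4567555
3. interest=⌊4567555·185/10000⌋=84499; principal=232207-84499=147708; balance=4567555-147708=4419847
4. interest=⌊4419847·185/10000⌋=81767; principal=232207-81767=150440; balance=4419847-150440=4269407
5. interest=⌊4269407·185/10000⌋=78984; principal=232207-78984=153223; balance=4269407-153223=4116184
6. interest=⌊4116184·185/10000⌋=76149; principal=232207-76149=156058; balance=4116184-156058=3960126
7. interest=⌊3960126·185/10000⌋=73262; principal=232207-73262=158945; balance=3960126-158945=3801181
8. interest=⌊3801181·185/10000⌋=70321; principal=232207-70321=161886; balance=3801181-161886=3639295
9. interest=⌊3639295·185/10000⌋=67326; principal=232207-67326=164881; balance=3639295-164881=3474414
10. interest=⌊3474414·185/10000⌋=64276; principal=232207-64276=167931; balance=3474414-167931=3306483
11. interest=⌊3306483·185/10000⌋=61169; principal=232207-61169=171038; balance=3306483-171038=3135445
12. interest=⌊3135445·185/10000⌋=58005; principal=232207-58005=174202; balance=3135445-174202=2961243
13. interest=⌊2961243·185/10000⌋=54782; principal=232207-54782=177425; balance=2961243-177425=2783818
14. interest=⌊2783818·185/10000⌋=51500; principal=232207-51500=180707; balance=2783818-180707=2603111
15. interest=⌊2603111·185/10000⌋=48157; principal=232207-48157=184050; balance=2603111-184050=2419061
16. interest=⌊2419061·185/10000⌋=44752; principal=232207-44752=187455; balance=2419061-187455=2231606
17. interest=⌊2231606·185/10000⌋=41284; principal=232207-41284=190923; balance=2231606-190923=2040683
18. interest=⌊2040683·185/10000⌋=37752; principal=232207-37752=194455; balance=2040683-194455=1846228
19. interest=⌊1846228·185/10000⌋=34155; principal=232207-34155=198052; balance=1846228-198052=1648176
20. interest=⌊1648176·185/10000⌋=30491; principal=232207-30491=201716; balance=1648176-201716=1446460
21. interest=⌊1446460·185/10000⌋=26759; principal=232207-26759=205448; balance=1446460-205448=1241012
22. interest=⌊1241012·185/10000⌋=22958; principal=232207-22958=209249; balance=1241012-209249=1031763
23. interest=⌊1031763·185/10000⌋=19087; principal=232207-19087=213120; balance=1031763-213120=818643
24. interest=⌊818643·185/10000⌋=15144; principal=232207-15144=217063; balance=818643-217063=601580
25. interest=⌊601580·185/10000⌋=11129; principal=232207-11129=221078; balance=601580-221078=380502
26. interest=⌊380502·185/10000⌋=7039; principal=232207-7039=225168; balance=380502-225168=155334
27. interest=⌊155334·185/10000⌋=2873; principal=min(232207-2873,155334)=155334; balance=155334-155334=0

1 89816 142391 4712580
2 87182 145025 4567555
3 84499 147708 4419847
4 81767 150440 4269407
5 78984 153223 4116184
6 76149 156058 3960126
7 73262 158945 3801181
8 70321 161886 3639295
9 67326 164881 3474414
10 64276 167931 3306483
11 61169 171038 3135445
12 58005 174202 2961243
13 54782 177425 2783818
14 51500 180707 2603111
15 48157 184050 2419061
16 44752 187455 2231606
17 41284 190923 2040683
18 37752 194455 1846228
19 34155 198052 1648176
20 30491 201716 1446460
21 26759 205448 1241012
22 22958 209249 1031763
23 19087 213120 818643
24 15144 217063 601580
25 11129 221078 380502
26 7039 225168 155334
27 2873 155334 0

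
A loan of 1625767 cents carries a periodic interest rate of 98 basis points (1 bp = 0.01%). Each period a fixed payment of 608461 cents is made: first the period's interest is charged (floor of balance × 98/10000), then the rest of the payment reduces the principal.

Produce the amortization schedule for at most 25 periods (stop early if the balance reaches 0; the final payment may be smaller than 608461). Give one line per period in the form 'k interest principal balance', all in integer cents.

1. interest=⌊1625767·98/10000⌋=15932; principal=608461-15932=592529; balance=1625767-592529=1033238
2. interest=⌊1033238·98/10000⌋=10125; principal=608461-10125=598336; balance=1033238-598336=434902
3. interest=⌊434902·98/10000⌋=4262; principal=min(608461-4262,434902)=434902; balance=434902-434902=0

1 15932 592529 1033238
2 10125 598336 434902
3 4262 434902 0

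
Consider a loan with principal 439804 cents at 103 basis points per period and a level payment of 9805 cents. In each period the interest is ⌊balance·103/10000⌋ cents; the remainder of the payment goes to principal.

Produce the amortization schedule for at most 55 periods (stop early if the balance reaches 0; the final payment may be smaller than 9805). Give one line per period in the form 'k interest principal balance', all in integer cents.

1. interest=⌊439804·103/10000⌋=4529; principal=9805-4529=5276; balance=439804-5276=434528
2. interest=⌊434528·103/10000⌋=4475; principal=9805-4475=5330; balance=434528-5330=429198
3. interest=⌊429198·103/10000⌋=4420; principal=9805-4420=5385; balance=429198-5385=423813
4. interest=⌊423813·103/10000⌋=4365; principal=9805-4365=5440; balance=423813-5440=418373
5. interest=⌊418373·103/10000⌋=4309; principal=9805-4309=5496; balance=418373-5496=412877
6. interest=⌊412877·103/10000⌋=4252; principal=9805-4252=5553; balance=412877-5553=407324
7. interest=⌊407324·103/10000⌋=4195; principal=9805-4195=5610; balance=407324-5610=401714
8. interest=⌊401714·103/10000⌋=4137; principal=9805-4137=5668; balance=401714-5668=396046
9. interest=⌊396046·103/10000⌋=4079; principal=9805-4079=5726; balance=396046-5726=390320
10. interest=⌊390320·103/10000⌋=4020; principal=9805-4020=5785; balance=390320-5785=384535
11. interest=⌊384535·103/10000⌋=3960; principal=9805-3960=5845; balance=384535-5845=378690
12. interest=⌊378690·103/10000⌋=3900; principal=9805-3900=5905; balance=378690-5905=372785
13. interest=⌊372785·103/10000⌋=3839; principal=9805-3839=5966; balance=372785-5966=366819
14. interest=⌊366819·103/10000⌋=3778; principal=9805-3778=6027; balance=366819-6027=360792
15. interest=⌊360792·103/10000⌋=3716; principal=9805-3716=6089; balance=360792-6089=354703
16. interest=⌊354703·103/10000⌋=3653; principal=9805-3653=6152; balance=354703-6152=348551
17. interest=⌊348551·103/10000⌋=3590; principal=9805-3590=6215; balance=348551-6215=342336
18. interest=⌊342336·103/10000⌋=3526; principal=9805-3526=6279; balance=342336-6279=336057
19. interest=⌊336057·103/10000⌋=3461; principal=9805-3461=6344; balance=336057-6344=329713
20. interest=⌊329713·103/10000⌋=3396; principal=9805-3396=6409; balance=329713-6409=323304
21. interest=⌊323304·103/10000⌋=3330; principal=9805-3330=6475; balance=323304-6475=316829
22. interest=⌊316829·103/10000⌋=3263; principal=9805-3263=6542; balance=316829-6542=310287
23. interest=⌊310287·103/10000⌋=3195; principal=9805-3195=6610; balance=310287-6610=303677
24. interest=⌊303677·103/10000⌋=3127; principal=9805-3127=6678; balance=303677-6678=296999
25. interest=⌊296999·103/10000⌋=3059; principal=9805-3059=6746; balance=296999-6746=290253
26. interest=⌊290253·103/10000⌋=2989; principal=9805-2989=6816; balance=290253-6816=283437
27. interest=⌊283437·103/10000⌋=2919; principal=9805-2919=6886; balance=283437-6886=276551
28. interest=⌊276551·103/10000⌋=2848; principal=9805-2848=6957; balance=276551-6957=269594
29. interest=⌊269594·103/10000⌋=2776; principal=9805-2776=7029; balance=269594-7029=262565
30. interest=⌊262565·103/10000⌋=2704; principal=9805-2704=7101; balance=262565-7101=255464
31. interest=⌊255464·103/10000⌋=2631; principal=9805-2631=7174; balance=255464-7174=248290
32. interest=⌊248290·103/10000⌋=2557; principal=9805-2557=7248; balance=248290-7248=241042
33. interest=⌊241042·103/10000⌋=2482; principal=9805-2482=7323; balance=241042-7323=233719
34. interest=⌊233719·103/10000⌋=2407; principal=9805-2407=7398; balance=233719-7398=226321
35. interest=⌊226321·103/10000⌋=2331; principal=9805-2331=7474; balance=226321-7474=218847
36. interest=⌊218847·103/10000⌋=2254; principal=9805-2254=7551; balance=218847-7551=211296
37. interest=⌊211296·103/10000⌋=2176; principal=9805-2176=7629; balance=211296-7629=203667
38. interest=⌊203667·103/10000⌋=2097; principal=9805-2097=7708; balance=203667-7708=195959
39. interest=⌊195959·103/10000⌋=2018; principal=9805-2018=7787; balance=195959-7787=188172
40. interest=⌊188172·103/10000⌋=1938; principal=9805-1938=7867; balance=188172-7867=180305
41. interest=⌊180305·103/10000⌋=1857; principal=9805-1857=7948; balance=180305-7948=172357
42. interest=⌊172357·103/10000⌋=1775; principal=9805-1775=8030; balance=172357-8030=164327
43. interest=⌊164327·103/10000⌋=1692; principal=9805-1692=8113; balance=164327-8113=156214
44. interest=⌊156214·103/10000⌋=1609; principal=9805-1609=8196; balance=156214-8196=148018
45. interest=⌊148018·103/10000⌋=1524; principal=9805-1524=8281; balance=148018-8281=139737
46. interest=⌊139737·103/10000⌋=1439; principal=9805-1439=8366; balance=139737-8366=131371
47. interest=⌊131371·103/10000⌋=1353; principal=9805-1353=8452; balance=131371-8452=122919
48. interest=⌊122919·103/10000⌋=1266; principal=9805-1266=8539; balance=122919-8539=114380
49. interest=⌊114380·103/10000⌋=1178; principal=9805-1178=8627; balance=114380-8627=105753
50. interest=⌊105753·103/10000⌋=1089; principal=9805-1089=8716; balance=105753-8716=97037
51. interest=⌊97037·103/10000⌋=999; principal=9805-999=8806; balance=97037-8806=88231
52. interest=⌊88231·103/10000⌋=908; principal=9805-908=8897; balance=88231-8897=79334
53. interest=⌊79334·103/10000⌋=817; principal=9805-817=8988; balance=79334-8988=70346
54. interest=⌊70346·103/10000⌋=724; principal=9805-724=9081; balance=70346-9081=61265
55. interest=⌊61265·103/10000⌋=631; principal=9805-631=9174; balance=61265-9174=52091

1 4529 5276 434528
2 4475 5330 429198
3 4420 5385 423813
4 4365 5440 418373
5 4309 5496 412877
6 4252 5553 407324
7 4195 5610 401714
8 4137 5668 396046
9 4079 5726 390320
10 4020 5785 384535
11 3960 5845 378690
12 3900 5905 372785
13 3839 5966 366819
14 3778 6027 360792
15 3716 6089 354703
16 3653 6152 348551
17 3590 6215 342336
18 3526 6279 336057
19 3461 6344 329713
20 3396 6409 323304
21 3330 6475 316829
22 3263 6542 310287
23 3195 6610 303677
24 3127 6678 296999
25 3059 6746 290253
26 2989 6816 283437
27 2919 6886 276551
28 2848 6957 269594
29 2776 7029 262565
30 2704 7101 255464
31 2631 7174 248290
32 2557 7248 241042
33 2482 7323 233719
34 2407 7398 226321
35 2331 7474 218847
36 2254 7551 211296
37 2176 7629 203667
38 2097 7708 195959
39 2018 7787 188172
40 1938 7867 180305
41 1857 7948 172357
42 1775 8030 164327
43 1692 8113 156214
44 1609 8196 148018
45 1524 8281 139737
46 1439 8366 131371
47 1353 8452 122919
48 1266 8539 114380
49 1178 8627 105753
50 1089 8716 97037
51 999 8806 88231
52 908 8897 79334
53 817 8988 70346
54 724 9081 61265
55 631 9174 52091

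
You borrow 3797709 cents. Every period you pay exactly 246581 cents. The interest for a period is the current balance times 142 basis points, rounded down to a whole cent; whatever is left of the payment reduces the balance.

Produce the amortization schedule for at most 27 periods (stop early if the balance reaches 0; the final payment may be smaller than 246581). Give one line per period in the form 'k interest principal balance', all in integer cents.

1. interest=⌊3797709·142/10000⌋=53927; principal=246581-53927=192654; balance=3797709-192654=3605055
2. interest=⌊3605055·142/10000⌋=51191; principal=246581-51191=195390; balance=3605055-195390=3409665
3. interest=⌊3409665·142/10000⌋=48417; principal=246581-48417=198164; balance=3409665-198164=3211501
4. interest=⌊3211501·142/10000⌋=45603; principal=246581-45603=200978; balance=3211501-200978=3010523
5. interest=⌊3010523·142/10000⌋=42749; principal=246581-42749=203832; balance=3010523-203832=2806691
6. interest=⌊2806691·142/10000⌋=39855; principal=246581-39855=206726; balance=2806691-206726=2599965
7. interest=⌊2599965·142/10000⌋=36919; principal=246581-36919=209662; balance=2599965-209662=2390303
8. interest=⌊2390303·142/10000⌋=33942; principal=246581-33942=212639; balance=2390303-212639=2177664
9. interest=⌊2177664·142/10000⌋=30922; principal=246581-30922=215659; balance=2177664-215659=1962005
10. interest=⌊1962005·142/10000⌋=27860; principal=246581-27860=218721; balance=1962005-218721=1743284
11. interest=⌊1743284·142/10000⌋=24754; principal=246581-24754=221827; balance=1743284-221827=1521457
12. interest=⌊1521457·142/10000⌋=21604; principal=246581-21604=224977; balance=1521457-224977=1296480
13. interest=⌊1296480·142/10000⌋=18410; principal=246581-18410=228171; balance=1296480-228171=1068309
14. interest=⌊1068309·142/10000⌋=15169; principal=246581-15169=231412; balance=1068309-231412=836897
15. interest=⌊836897·142/10000⌋=11883; principal=246581-11883=234698; balance=836897-234698=602199
16. interest=⌊602199·142/10000⌋=8551; principal=246581-8551=238030; balance=602199-238030=364169
17. interest=⌊364169·142/10000⌋=5171; principal=246581-5171=241410; balance=364169-241410=122759
18. interest=⌊122759·142/10000⌋=1743; principal=min(246581-1743,122759)=122759; balance=122759-122759=0

1 53927 192654 3605055
2 51191 195390 3409665
3 48417 198164 3211501
4 45603 200978 3010523
5 42749 203832 2806691
6 39855 206726 2599965
7 36919 209662 2390303
8 33942 212639 2177664
9 30922 215659 1962005
10 27860 218721 1743284
11 24754 221827 1521457
12 21604 224977 1296480
13 18410 228171 1068309
14 15169 231412 836897
15 11883 234698 602199
16 8551 238030 364169
17 5171 241410 122759
18 1743 122759 0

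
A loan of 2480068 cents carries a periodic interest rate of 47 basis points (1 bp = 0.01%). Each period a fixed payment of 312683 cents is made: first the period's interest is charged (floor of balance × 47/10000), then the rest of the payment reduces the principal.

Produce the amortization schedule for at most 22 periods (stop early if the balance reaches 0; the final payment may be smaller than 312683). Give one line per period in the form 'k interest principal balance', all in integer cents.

1. interest=⌊2480068·47/10000⌋=11656; principal=312683-11656=301027; balance=2480068-301027=2179041
2. interest=⌊2179041·47/10000⌋=10241; principal=312683-10241=302442; balance=2179041-302442=1876599
3. interest=⌊1876599·47/10000⌋=8820; principal=312683-8820=303863; balance=1876599-303863=1572736
4. interest=⌊1572736·47/10000⌋=7391; principal=312683-7391=305292; balance=1572736-305292=1267444
5. interest=⌊1267444·47/10000⌋=5956; principal=312683-5956=306727; balance=1267444-306727=960717
6. interest=⌊960717·47/10000⌋=4515; principal=312683-4515=308168; balance=960717-308168=652549
7. interest=⌊652549·47/10000⌋=3066; principal=312683-3066=309617; balance=652549-309617=342932
8. interest=⌊342932·47/10000⌋=1611; principal=312683-1611=311072; balance=342932-311072=31860
9. interest=⌊31860·47/10000⌋=149; principal=min(312683-149,31860)=31860; balance=31860-31860=0

1 11656 301027 2179041
2 10241 302442 1876599
3 8820 303863 1572736
4 7391 305292 1267444
5 5956 306727 960717
6 4515 308168 652549
7 3066 309617 342932
8 1611 311072 31860
9 149 31860 0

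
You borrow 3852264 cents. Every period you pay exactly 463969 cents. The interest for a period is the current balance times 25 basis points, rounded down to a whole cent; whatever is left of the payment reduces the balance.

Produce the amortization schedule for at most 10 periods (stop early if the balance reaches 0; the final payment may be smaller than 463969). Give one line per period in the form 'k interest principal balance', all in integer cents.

1 9630 454339 3397925
2 8494 455475 2942450
3 7356 456613 2485837
4 6214 457755 2028082
5 5070 458899 1569183
6 3922 460047 1109136
7 2772 461197 647939
8 1619 462350 185589
9 463 185589 0

1. interest=⌊3852264·25/10000⌋=9630; principal=463969-9630=454339; balance=3852264-454339=3397925
2. interest=⌊3397925·25/10000⌋=8494; principal=463969-8494=455475; balance=3397925-455475=2942450
3. interest=⌊2942450·25/10000⌋=7356; principal=463969-7356=456613; balance=2942450-456613=2485837
4. interest=⌊2485837·25/10000⌋=6214; principal=463969-6214=457755; balance=2485837-457755=2028082
5. interest=⌊2028082·25/10000⌋=5070; principal=463969-5070=458899; balance=2028082-458899=1569183
6. interest=⌊1569183·25/10000⌋=3922; principal=463969-3922=460047; balance=1569183-460047=1109136
7. interest=⌊1109136·25/10000⌋=2772; principal=463969-2772=461197; balance=1109136-461197=647939
8. interest=⌊647939·25/10000⌋=1619; principal=463969-1619=462350; balance=647939-462350=185589
9. interest=⌊185589·25/10000⌋=463; principal=min(463969-463,185589)=185589; balance=185589-185589=0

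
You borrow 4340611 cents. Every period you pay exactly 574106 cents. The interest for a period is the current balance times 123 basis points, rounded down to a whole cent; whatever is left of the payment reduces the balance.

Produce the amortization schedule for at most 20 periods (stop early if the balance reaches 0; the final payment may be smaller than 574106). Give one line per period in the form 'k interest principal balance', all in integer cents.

1. interest=⌊4340611·123/10000⌋=53389; principal=574106-53389=520717; balance=4340611-520717=3819894
2. interest=⌊3819894·123/10000⌋=46984; principal=574106-46984=527122; balance=3819894-527122=3292772
3. interest=⌊3292772·123/10000⌋=40501; principal=574106-40501=533605; balance=3292772-533605=2759167
4. interest=⌊2759167·123/10000⌋=33937; principal=574106-33937=540169; balance=2759167-540169=2218998
5. interest=⌊2218998·123/10000⌋=27293; principal=574106-27293=546813; balance=2218998-546813=1672185
6. interest=⌊1672185·123/10000⌋=20567; principal=574106-20567=553539; balance=1672185-553539=1118646
7. interest=⌊1118646·123/10000⌋=13759; principal=574106-13759=560347; balance=1118646-560347=558299
8. interest=⌊558299·123/10000⌋=6867; principal=min(574106-6867,558299)=558299; balance=558299-558299=0

1 53389 520717 3819894
2 46984 527122 3292772
3 40501 533605 2759167
4 33937 540169 2218998
5 27293 546813 1672185
6 20567 553539 1118646
7 13759 560347 558299
8 6867 558299 0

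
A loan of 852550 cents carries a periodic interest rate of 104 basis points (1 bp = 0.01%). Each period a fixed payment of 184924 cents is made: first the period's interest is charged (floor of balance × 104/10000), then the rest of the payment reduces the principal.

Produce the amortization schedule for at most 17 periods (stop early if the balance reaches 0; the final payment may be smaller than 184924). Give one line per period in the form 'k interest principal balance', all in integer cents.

1 8866 176058 676492
2 7035 177889 498603
3 5185 179739 318864
4 3316 181608 137256
5 1427 137256 0

1. interest=⌊852550·104/10000⌋=8866; principal=184924-8866=176058; balance=852550-176058=676492
2. interest=⌊676492·104/10000⌋=7035; principal=184924-7035=177889; balance=676492-177889=498603
3. interest=⌊498603·104/10000⌋=5185; principal=184924-5185=179739; balance=498603-179739=318864
4. interest=⌊318864·104/10000⌋=3316; principal=184924-3316=181608; balance=318864-181608=137256
5. interest=⌊137256·104/10000⌋=1427; principal=min(184924-1427,137256)=137256; balance=137256-137256=0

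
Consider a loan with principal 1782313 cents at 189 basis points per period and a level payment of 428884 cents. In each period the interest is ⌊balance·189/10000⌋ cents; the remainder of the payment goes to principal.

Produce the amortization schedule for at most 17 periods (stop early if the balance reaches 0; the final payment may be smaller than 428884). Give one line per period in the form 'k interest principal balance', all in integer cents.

1. interest=⌊1782313·189/10000⌋=33685; principal=428884-33685=395199; balance=1782313-395199=1387114
2. interest=⌊1387114·189/10000⌋=26216; principal=428884-26216=402668; balance=1387114-402668=984446
3. interest=⌊984446·189/10000⌋=18606; principal=428884-18606=410278; balance=984446-410278=574168
4. interest=⌊574168·189/10000⌋=10851; principal=428884-10851=418033; balance=574168-418033=156135
5. interest=⌊156135·189/10000⌋=2950; principal=min(428884-2950,156135)=156135; balance=156135-156135=0

1 33685 395199 1387114
2 26216 402668 984446
3 18606 410278 574168
4 10851 418033 156135
5 2950 156135 0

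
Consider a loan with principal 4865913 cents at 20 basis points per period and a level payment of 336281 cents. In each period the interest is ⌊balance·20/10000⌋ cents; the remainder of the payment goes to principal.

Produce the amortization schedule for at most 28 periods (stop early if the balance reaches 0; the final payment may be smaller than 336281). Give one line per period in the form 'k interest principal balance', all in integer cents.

1 9731 326550 4539363
2 9078 327203 4212160
3 8424 327857 3884303
4 7768 328513 3555790
5 7111 329170 3226620
6 6453 329828 2896792
7 5793 330488 2566304
8 5132 331149 2235155
9 4470 331811 1903344
10 3806 332475 1570869
11 3141 333140 1237729
12 2475 333806 903923
13 1807 334474 569449
14 1138 335143 234306
15 468 234306 0

1. interest=⌊4865913·20/10000⌋=9731; principal=336281-9731=326550; balance=4865913-326550=4539363
2. interest=⌊4539363·20/10000⌋=9078; principal=336281-9078=327203; balance=4539363-327203=4212160
3. interest=⌊4212160·20/10000⌋=8424; principal=336281-8424=327857; balance=4212160-327857=3884303
4. interest=⌊3884303·20/10000⌋=7768; principal=336281-7768=328513; balance=3884303-328513=3555790
5. interest=⌊3555790·20/10000⌋=7111; principal=336281-7111=329170; balance=3555790-329170=3226620
6. interest=⌊3226620·20/10000⌋=6453; principal=336281-6453=329828; balance=3226620-329828=2896792
7. interest=⌊2896792·20/10000⌋=5793; principal=336281-5793=330488; balance=2896792-330488=2566304
8. interest=⌊2566304·20/10000⌋=5132; principal=336281-5132=331149; balance=2566304-331149=2235155
9. interest=⌊2235155·20/10000⌋=4470; principal=336281-4470=331811; balance=2235155-331811=1903344
10. interest=⌊1903344·20/10000⌋=3806; principal=336281-3806=332475; balance=1903344-332475=1570869
11. interest=⌊1570869·20/10000⌋=3141; principal=336281-3141=333140; balance=1570869-333140=1237729
12. interest=⌊1237729·20/10000⌋=2475; principal=336281-2475=333806; balance=1237729-333806=903923
13. interest=⌊903923·20/10000⌋=1807; principal=336281-1807=334474; balance=903923-334474=569449
14. interest=⌊569449·20/10000⌋=1138; principal=336281-1138=335143; balance=569449-335143=234306
15. interest=⌊234306·20/10000⌋=468; principal=min(336281-468,234306)=234306; balance=234306-234306=0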